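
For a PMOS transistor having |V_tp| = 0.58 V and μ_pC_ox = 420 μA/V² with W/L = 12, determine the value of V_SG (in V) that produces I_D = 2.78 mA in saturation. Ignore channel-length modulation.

V_SG = 1.63 V

k_p = μ_pC_ox · (W/L) = 5.04 mA/V².
In saturation I_D = ½ k_p (V_SG − |V_tp|)², so V_SG − |V_tp| = √(2 I_D / k_p) = √(2 × 2.78 / 5.04) = 1.05 V.
V_SG = 0.58 + 1.05 = 1.63 V.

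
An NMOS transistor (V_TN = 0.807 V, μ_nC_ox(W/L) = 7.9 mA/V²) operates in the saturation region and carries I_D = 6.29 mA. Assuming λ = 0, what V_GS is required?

In saturation I_D = ½ k_n (V_GS − V_TN)², so V_GS − V_TN = √(2 I_D / k_n) = √(2 × 6.29 / 7.9) = 1.26 V.
V_GS = 0.807 + 1.26 = 2.07 V.

V_GS = 2.07 V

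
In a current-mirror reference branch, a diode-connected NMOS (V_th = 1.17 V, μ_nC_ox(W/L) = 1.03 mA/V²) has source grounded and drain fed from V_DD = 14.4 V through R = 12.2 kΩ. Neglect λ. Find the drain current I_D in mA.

I_D = 0.972 mA

With gate tied to drain, V_GS = V_DS ≥ V_GS − V_th, so the device is in saturation.
KCL at the drain: ½ k_n (V_GS − V_th)² = (V_DD − V_GS)/R.
Let x = V_GS − 1.17. Then 6.28 x² + x − 13.23 = 0, giving x = 1.37 V (positive root), so V_GS = 2.54 V.
I_D = (V_DD − V_GS)/R = (14.4 − 2.54) / 12.2 = 0.972 mA.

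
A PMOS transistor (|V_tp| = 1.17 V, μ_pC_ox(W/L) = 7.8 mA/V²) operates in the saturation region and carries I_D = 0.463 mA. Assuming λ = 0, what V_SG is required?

V_SG = 1.51 V

In saturation I_D = ½ k_p (V_SG − |V_tp|)², so V_SG − |V_tp| = √(2 I_D / k_p) = √(2 × 0.463 / 7.8) = 0.345 V.
V_SG = 1.17 + 0.345 = 1.51 V.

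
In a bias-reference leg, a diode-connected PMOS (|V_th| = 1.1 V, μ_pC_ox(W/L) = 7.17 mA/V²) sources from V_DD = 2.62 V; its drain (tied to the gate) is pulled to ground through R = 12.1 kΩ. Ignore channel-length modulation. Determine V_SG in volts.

With gate tied to drain, V_SG = V_SD ≥ V_SG − |V_th|, so the device is in saturation.
KCL at the drain: ½ k_p (V_SG − |V_th|)² = (V_DD − V_SG)/R.
Let x = V_SG − 1.1. Then 43.4 x² + x − 1.52 = 0, giving x = 0.176 V (positive root), so V_SG = 1.28 V.
I_D = (V_DD − V_SG)/R = (2.62 − 1.28) / 12.1 = 0.111 mA.

V_SG = 1.28 V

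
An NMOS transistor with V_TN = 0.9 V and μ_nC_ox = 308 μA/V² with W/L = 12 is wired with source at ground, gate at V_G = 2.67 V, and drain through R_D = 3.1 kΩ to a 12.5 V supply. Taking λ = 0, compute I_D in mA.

I_D = 3.80 mA

V_GS = V_G = 2.67 V, so V_ov = 2.67 − 0.9 = 1.77 V.
k_n = μ_nC_ox · (W/L) = 3.696 mA/V².
Assume saturation: I_D = ½ k_n V_ov² = 0.5 × 3.696 × 1.77² = 5.79 mA, giving V_DS = V_DD − I_D R_D = 12.5 − 5.79 × 3.1 = -5.45 V.
But -5.45 V < V_ov = 1.77 V, so the device is actually in triode.
In triode I_D = k_n[V_ov V_DS − ½ V_DS²] and I_D = (V_DD − V_DS)/R_D. Equating: 5.73 V_DS² − 21.28 V_DS + 12.5 = 0, giving V_DS = 0.731 V (the root below V_ov).
I_D = (12.5 − 0.731) / 3.1 = 3.8 mA.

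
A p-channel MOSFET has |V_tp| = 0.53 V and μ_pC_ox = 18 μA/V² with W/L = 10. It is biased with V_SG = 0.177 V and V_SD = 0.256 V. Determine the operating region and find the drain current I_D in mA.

Cutoff; I_D = 0 mA

V_SG = 0.177 V < |V_tp| = 0.53 V, so the transistor is in cutoff.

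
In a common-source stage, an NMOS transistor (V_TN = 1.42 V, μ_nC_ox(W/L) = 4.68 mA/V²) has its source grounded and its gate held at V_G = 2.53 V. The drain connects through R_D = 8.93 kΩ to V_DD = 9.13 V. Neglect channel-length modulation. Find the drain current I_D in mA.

I_D = 0.999 mA

V_GS = V_G = 2.53 V, so V_ov = 2.53 − 1.42 = 1.11 V.
Assume saturation: I_D = ½ k_n V_ov² = 0.5 × 4.68 × 1.11² = 2.88 mA, giving V_DS = V_DD − I_D R_D = 9.13 − 2.88 × 8.93 = -16.6 V.
But -16.6 V < V_ov = 1.11 V, so the device is actually in triode.
In triode I_D = k_n[V_ov V_DS − ½ V_DS²] and I_D = (V_DD − V_DS)/R_D. Equating: 20.9 V_DS² − 47.39 V_DS + 9.13 = 0, giving V_DS = 0.213 V (the root below V_ov).
I_D = (9.13 − 0.213) / 8.93 = 0.999 mA.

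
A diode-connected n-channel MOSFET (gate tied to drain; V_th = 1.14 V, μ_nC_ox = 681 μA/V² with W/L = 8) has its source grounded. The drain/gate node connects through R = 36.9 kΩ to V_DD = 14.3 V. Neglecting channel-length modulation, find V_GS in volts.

V_GS = 1.50 V

With gate tied to drain, V_GS = V_DS ≥ V_GS − V_th, so the device is in saturation.
k_n = μ_nC_ox · (W/L) = 5.448 mA/V².
KCL at the drain: ½ k_n (V_GS − V_th)² = (V_DD − V_GS)/R.
Let x = V_GS − 1.14. Then 101 x² + x − 13.16 = 0, giving x = 0.357 V (positive root), so V_GS = 1.5 V.
I_D = (V_DD − V_GS)/R = (14.3 − 1.5) / 36.9 = 0.347 mA.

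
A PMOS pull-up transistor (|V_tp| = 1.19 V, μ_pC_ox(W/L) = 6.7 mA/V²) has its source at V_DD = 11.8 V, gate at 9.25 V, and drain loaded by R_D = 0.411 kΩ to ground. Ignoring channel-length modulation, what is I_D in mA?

V_SG = V_DD − V_G = 11.8 − 9.25 = 2.55 V, so V_ov = 2.55 − 1.19 = 1.36 V.
Assume saturation: I_D = ½ k_p V_ov² = 0.5 × 6.7 × 1.36² = 6.2 mA, giving V_SD = V_DD − I_D R_D = 11.8 − 6.2 × 0.411 = 9.25 V.
V_SD = 9.25 V ≥ V_ov = 1.36 V, confirming saturation.

I_D = 6.20 mA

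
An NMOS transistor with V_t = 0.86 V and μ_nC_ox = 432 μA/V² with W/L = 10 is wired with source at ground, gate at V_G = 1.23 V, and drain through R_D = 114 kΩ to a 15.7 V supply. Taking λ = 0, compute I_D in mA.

V_GS = V_G = 1.23 V, so V_ov = 1.23 − 0.86 = 0.37 V.
k_n = μ_nC_ox · (W/L) = 4.32 mA/V².
Assume saturation: I_D = ½ k_n V_ov² = 0.5 × 4.32 × 0.37² = 0.296 mA, giving V_DS = V_DD − I_D R_D = 15.7 − 0.296 × 114 = -18 V.
But -18 V < V_ov = 0.37 V, so the device is actually in triode.
In triode I_D = k_n[V_ov V_DS − ½ V_DS²] and I_D = (V_DD − V_DS)/R_D. Equating: 246 V_DS² − 183.2 V_DS + 15.7 = 0, giving V_DS = 0.0988 V (the root below V_ov).
I_D = (15.7 − 0.0988) / 114 = 0.137 mA.

I_D = 0.137 mA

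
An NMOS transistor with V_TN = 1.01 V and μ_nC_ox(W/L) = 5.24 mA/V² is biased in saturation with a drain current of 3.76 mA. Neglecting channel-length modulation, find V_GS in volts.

V_GS = 2.21 V

In saturation I_D = ½ k_n (V_GS − V_TN)², so V_GS − V_TN = √(2 I_D / k_n) = √(2 × 3.76 / 5.24) = 1.2 V.
V_GS = 1.01 + 1.2 = 2.21 V.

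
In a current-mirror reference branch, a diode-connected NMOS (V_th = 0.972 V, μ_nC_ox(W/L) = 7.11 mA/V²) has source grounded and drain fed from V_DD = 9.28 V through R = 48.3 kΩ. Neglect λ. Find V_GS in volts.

V_GS = 1.19 V

With gate tied to drain, V_GS = V_DS ≥ V_GS − V_th, so the device is in saturation.
KCL at the drain: ½ k_n (V_GS − V_th)² = (V_DD − V_GS)/R.
Let x = V_GS − 0.972. Then 172 x² + x − 8.308 = 0, giving x = 0.217 V (positive root), so V_GS = 1.19 V.
I_D = (V_DD − V_GS)/R = (9.28 − 1.19) / 48.3 = 0.168 mA.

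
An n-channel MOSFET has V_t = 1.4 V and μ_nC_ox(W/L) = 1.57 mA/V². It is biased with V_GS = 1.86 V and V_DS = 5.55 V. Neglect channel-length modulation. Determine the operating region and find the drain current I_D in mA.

Saturation; I_D = 0.166 mA

V_ov = V_GS − V_t = 1.86 − 1.4 = 0.46 V.
Since V_DS = 5.55 V ≥ V_ov = 0.46 V, the device is in saturation.
I_D = ½ k_n V_ov² = 0.5 × 1.57 × 0.46² = 0.166 mA.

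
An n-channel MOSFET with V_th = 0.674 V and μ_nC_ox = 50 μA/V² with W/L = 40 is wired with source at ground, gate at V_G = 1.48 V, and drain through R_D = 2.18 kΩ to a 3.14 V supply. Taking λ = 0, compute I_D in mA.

V_GS = V_G = 1.48 V, so V_ov = 1.48 − 0.674 = 0.806 V.
k_n = μ_nC_ox · (W/L) = 2 mA/V².
Assume saturation: I_D = ½ k_n V_ov² = 0.5 × 2 × 0.806² = 0.65 mA, giving V_DS = V_DD − I_D R_D = 3.14 − 0.65 × 2.18 = 1.72 V.
V_DS = 1.72 V ≥ V_ov = 0.806 V, confirming saturation.

I_D = 0.650 mA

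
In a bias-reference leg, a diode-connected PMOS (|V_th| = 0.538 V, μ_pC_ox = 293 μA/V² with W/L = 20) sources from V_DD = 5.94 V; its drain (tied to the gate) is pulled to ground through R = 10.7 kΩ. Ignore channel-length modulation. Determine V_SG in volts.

V_SG = 0.937 V

With gate tied to drain, V_SG = V_SD ≥ V_SG − |V_th|, so the device is in saturation.
k_p = μ_pC_ox · (W/L) = 5.86 mA/V².
KCL at the drain: ½ k_p (V_SG − |V_th|)² = (V_DD − V_SG)/R.
Let x = V_SG − 0.538. Then 31.4 x² + x − 5.402 = 0, giving x = 0.399 V (positive root), so V_SG = 0.937 V.
I_D = (V_DD − V_SG)/R = (5.94 − 0.937) / 10.7 = 0.468 mA.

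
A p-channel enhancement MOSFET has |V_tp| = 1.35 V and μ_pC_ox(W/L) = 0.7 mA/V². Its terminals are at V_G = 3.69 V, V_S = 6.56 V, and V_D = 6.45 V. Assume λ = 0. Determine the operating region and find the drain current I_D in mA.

V_SG = V_S − V_G = 6.56 − 3.69 = 2.87 V; V_SD = V_S − V_D = 6.56 − 6.45 = 0.11 V.
V_ov = V_SG − |V_tp| = 2.87 − 1.35 = 1.52 V.
Since V_SD = 0.11 V < V_ov = 1.52 V, the device is in the triode region.
I_D = k_p [V_ov · V_SD − ½ V_SD²] = 0.7 × [1.52 × 0.11 − 0.5 × 0.11²] = 0.113 mA.

Triode; I_D = 0.113 mA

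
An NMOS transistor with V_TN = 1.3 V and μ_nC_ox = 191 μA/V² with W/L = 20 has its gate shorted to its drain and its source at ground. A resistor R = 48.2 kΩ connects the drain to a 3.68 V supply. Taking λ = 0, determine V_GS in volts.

V_GS = 1.46 V

With gate tied to drain, V_GS = V_DS ≥ V_GS − V_TN, so the device is in saturation.
k_n = μ_nC_ox · (W/L) = 3.82 mA/V².
KCL at the drain: ½ k_n (V_GS − V_TN)² = (V_DD − V_GS)/R.
Let x = V_GS − 1.3. Then 92.1 x² + x − 2.38 = 0, giving x = 0.155 V (positive root), so V_GS = 1.46 V.
I_D = (V_DD − V_GS)/R = (3.68 − 1.46) / 48.2 = 0.0462 mA.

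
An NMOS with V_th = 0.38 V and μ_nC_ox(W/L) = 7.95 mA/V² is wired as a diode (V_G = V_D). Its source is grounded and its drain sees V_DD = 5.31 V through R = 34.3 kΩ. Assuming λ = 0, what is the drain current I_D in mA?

With gate tied to drain, V_GS = V_DS ≥ V_GS − V_th, so the device is in saturation.
KCL at the drain: ½ k_n (V_GS − V_th)² = (V_DD − V_GS)/R.
Let x = V_GS − 0.38. Then 136 x² + x − 4.93 = 0, giving x = 0.187 V (positive root), so V_GS = 0.567 V.
I_D = (V_DD − V_GS)/R = (5.31 − 0.567) / 34.3 = 0.138 mA.

I_D = 0.138 mA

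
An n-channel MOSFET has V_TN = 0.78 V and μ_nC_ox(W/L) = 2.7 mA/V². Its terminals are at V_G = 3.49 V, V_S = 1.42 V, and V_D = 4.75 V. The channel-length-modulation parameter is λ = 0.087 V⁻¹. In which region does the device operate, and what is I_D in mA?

Saturation; I_D = 2.90 mA

V_GS = V_G − V_S = 3.49 − 1.42 = 2.07 V; V_DS = V_D − V_S = 4.75 − 1.42 = 3.33 V.
V_ov = V_GS − V_TN = 2.07 − 0.78 = 1.29 V.
Since V_DS = 3.33 V ≥ V_ov = 1.29 V, the device is in saturation.
I_D = ½ k_n V_ov² (1 + λ V_DS) = 0.5 × 2.7 × 1.29² × (1 + 0.087 × 3.33) = 2.9 mA.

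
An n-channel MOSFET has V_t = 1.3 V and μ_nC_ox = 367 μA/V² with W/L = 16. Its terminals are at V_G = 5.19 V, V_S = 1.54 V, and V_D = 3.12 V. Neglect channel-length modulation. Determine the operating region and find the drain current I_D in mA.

V_GS = V_G − V_S = 5.19 − 1.54 = 3.65 V; V_DS = V_D − V_S = 3.12 − 1.54 = 1.58 V.
k_n = μ_nC_ox · (W/L) = 5.872 mA/V².
V_ov = V_GS − V_t = 3.65 − 1.3 = 2.35 V.
Since V_DS = 1.58 V < V_ov = 2.35 V, the device is in the triode region.
I_D = k_n [V_ov · V_DS − ½ V_DS²] = 5.872 × [2.35 × 1.58 − 0.5 × 1.58²] = 14.5 mA.

Triode; I_D = 14.5 mA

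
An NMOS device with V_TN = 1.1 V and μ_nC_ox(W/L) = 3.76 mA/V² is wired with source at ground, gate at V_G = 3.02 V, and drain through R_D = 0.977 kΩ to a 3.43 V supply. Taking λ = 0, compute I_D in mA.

V_GS = V_G = 3.02 V, so V_ov = 3.02 − 1.1 = 1.92 V.
Assume saturation: I_D = ½ k_n V_ov² = 0.5 × 3.76 × 1.92² = 6.93 mA, giving V_DS = V_DD − I_D R_D = 3.43 − 6.93 × 0.977 = -3.34 V.
But -3.34 V < V_ov = 1.92 V, so the device is actually in triode.
In triode I_D = k_n[V_ov V_DS − ½ V_DS²] and I_D = (V_DD − V_DS)/R_D. Equating: 1.84 V_DS² − 8.053 V_DS + 3.43 = 0, giving V_DS = 0.478 V (the root below V_ov).
I_D = (3.43 − 0.478) / 0.977 = 3.02 mA.

I_D = 3.02 mA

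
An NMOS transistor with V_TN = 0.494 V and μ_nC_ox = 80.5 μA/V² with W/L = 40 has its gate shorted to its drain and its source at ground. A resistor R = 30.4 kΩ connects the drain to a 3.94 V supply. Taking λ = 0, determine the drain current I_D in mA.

With gate tied to drain, V_GS = V_DS ≥ V_GS − V_TN, so the device is in saturation.
k_n = μ_nC_ox · (W/L) = 3.22 mA/V².
KCL at the drain: ½ k_n (V_GS − V_TN)² = (V_DD − V_GS)/R.
Let x = V_GS − 0.494. Then 48.9 x² + x − 3.446 = 0, giving x = 0.255 V (positive root), so V_GS = 0.749 V.
I_D = (V_DD − V_GS)/R = (3.94 − 0.749) / 30.4 = 0.105 mA.

I_D = 0.105 mA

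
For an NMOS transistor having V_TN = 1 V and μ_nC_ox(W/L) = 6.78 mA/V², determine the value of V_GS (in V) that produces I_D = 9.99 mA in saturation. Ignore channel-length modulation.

In saturation I_D = ½ k_n (V_GS − V_TN)², so V_GS − V_TN = √(2 I_D / k_n) = √(2 × 9.99 / 6.78) = 1.72 V.
V_GS = 1 + 1.72 = 2.72 V.

V_GS = 2.72 V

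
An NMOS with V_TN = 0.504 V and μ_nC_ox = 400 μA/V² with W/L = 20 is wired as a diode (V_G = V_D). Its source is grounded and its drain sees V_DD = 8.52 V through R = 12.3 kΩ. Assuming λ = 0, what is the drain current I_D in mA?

I_D = 0.620 mA

With gate tied to drain, V_GS = V_DS ≥ V_GS − V_TN, so the device is in saturation.
k_n = μ_nC_ox · (W/L) = 8 mA/V².
KCL at the drain: ½ k_n (V_GS − V_TN)² = (V_DD − V_GS)/R.
Let x = V_GS − 0.504. Then 49.2 x² + x − 8.016 = 0, giving x = 0.394 V (positive root), so V_GS = 0.898 V.
I_D = (V_DD − V_GS)/R = (8.52 − 0.898) / 12.3 = 0.62 mA.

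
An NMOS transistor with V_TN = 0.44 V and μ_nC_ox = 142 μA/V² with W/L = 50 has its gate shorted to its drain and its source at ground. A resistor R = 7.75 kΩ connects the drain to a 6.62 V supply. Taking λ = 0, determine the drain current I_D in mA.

With gate tied to drain, V_GS = V_DS ≥ V_GS − V_TN, so the device is in saturation.
k_n = μ_nC_ox · (W/L) = 7.1 mA/V².
KCL at the drain: ½ k_n (V_GS − V_TN)² = (V_DD − V_GS)/R.
Let x = V_GS − 0.44. Then 27.5 x² + x − 6.18 = 0, giving x = 0.456 V (positive root), so V_GS = 0.896 V.
I_D = (V_DD − V_GS)/R = (6.62 − 0.896) / 7.75 = 0.739 mA.

I_D = 0.739 mA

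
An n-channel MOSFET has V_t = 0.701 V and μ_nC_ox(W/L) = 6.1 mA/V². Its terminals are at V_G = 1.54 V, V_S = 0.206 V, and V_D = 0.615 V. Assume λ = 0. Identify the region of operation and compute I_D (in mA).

Triode; I_D = 1.07 mA

V_GS = V_G − V_S = 1.54 − 0.206 = 1.33 V; V_DS = V_D − V_S = 0.615 − 0.206 = 0.409 V.
V_ov = V_GS − V_t = 1.33 − 0.701 = 0.633 V.
Since V_DS = 0.409 V < V_ov = 0.633 V, the device is in the triode region.
I_D = k_n [V_ov · V_DS − ½ V_DS²] = 6.1 × [0.633 × 0.409 − 0.5 × 0.409²] = 1.07 mA.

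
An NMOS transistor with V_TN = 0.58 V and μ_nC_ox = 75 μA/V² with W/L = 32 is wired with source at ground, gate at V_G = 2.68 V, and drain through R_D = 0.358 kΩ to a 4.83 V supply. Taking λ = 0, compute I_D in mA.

I_D = 5.29 mA

V_GS = V_G = 2.68 V, so V_ov = 2.68 − 0.58 = 2.1 V.
k_n = μ_nC_ox · (W/L) = 2.4 mA/V².
Assume saturation: I_D = ½ k_n V_ov² = 0.5 × 2.4 × 2.1² = 5.29 mA, giving V_DS = V_DD − I_D R_D = 4.83 − 5.29 × 0.358 = 2.94 V.
V_DS = 2.94 V ≥ V_ov = 2.1 V, confirming saturation.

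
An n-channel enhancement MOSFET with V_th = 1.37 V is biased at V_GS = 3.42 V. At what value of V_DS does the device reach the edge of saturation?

The boundary between triode and saturation is V_DS = V_GS − V_th = V_ov.
V_ov = 3.42 − 1.37 = 2.05 V.

V_DS,sat = 2.05 V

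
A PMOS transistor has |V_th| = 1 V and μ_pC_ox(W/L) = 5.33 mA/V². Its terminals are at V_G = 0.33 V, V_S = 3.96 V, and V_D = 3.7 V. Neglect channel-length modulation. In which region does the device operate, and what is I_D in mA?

V_SG = V_S − V_G = 3.96 − 0.33 = 3.63 V; V_SD = V_S − V_D = 3.96 − 3.7 = 0.26 V.
V_ov = V_SG − |V_th| = 3.63 − 1 = 2.63 V.
Since V_SD = 0.26 V < V_ov = 2.63 V, the device is in the triode region.
I_D = k_p [V_ov · V_SD − ½ V_SD²] = 5.33 × [2.63 × 0.26 − 0.5 × 0.26²] = 3.46 mA.

Triode; I_D = 3.46 mA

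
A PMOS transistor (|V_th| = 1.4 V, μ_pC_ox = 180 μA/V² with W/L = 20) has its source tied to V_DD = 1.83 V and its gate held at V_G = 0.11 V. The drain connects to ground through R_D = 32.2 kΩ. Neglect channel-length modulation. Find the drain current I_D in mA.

V_SG = V_DD − V_G = 1.83 − 0.11 = 1.72 V, so V_ov = 1.72 − 1.4 = 0.32 V.
k_p = μ_pC_ox · (W/L) = 3.6 mA/V².
Assume saturation: I_D = ½ k_p V_ov² = 0.5 × 3.6 × 0.32² = 0.184 mA, giving V_SD = V_DD − I_D R_D = 1.83 − 0.184 × 32.2 = -4.11 V.
But -4.11 V < V_ov = 0.32 V, so the device is actually in triode.
In triode I_D = k_p[V_ov V_SD − ½ V_SD²] and I_D = (V_DD − V_SD)/R_D. Equating: 58 V_SD² − 38.09 V_SD + 1.83 = 0, giving V_SD = 0.0522 V (the root below V_ov).
I_D = (1.83 − 0.0522) / 32.2 = 0.0552 mA.

I_D = 0.0552 mA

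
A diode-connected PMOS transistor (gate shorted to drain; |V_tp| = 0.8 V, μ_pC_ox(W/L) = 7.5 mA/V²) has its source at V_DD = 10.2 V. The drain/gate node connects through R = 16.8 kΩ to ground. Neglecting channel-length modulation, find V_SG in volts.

V_SG = 1.18 V

With gate tied to drain, V_SG = V_SD ≥ V_SG − |V_tp|, so the device is in saturation.
KCL at the drain: ½ k_p (V_SG − |V_tp|)² = (V_DD − V_SG)/R.
Let x = V_SG − 0.8. Then 63 x² + x − 9.4 = 0, giving x = 0.378 V (positive root), so V_SG = 1.18 V.
I_D = (V_DD − V_SG)/R = (10.2 − 1.18) / 16.8 = 0.537 mA.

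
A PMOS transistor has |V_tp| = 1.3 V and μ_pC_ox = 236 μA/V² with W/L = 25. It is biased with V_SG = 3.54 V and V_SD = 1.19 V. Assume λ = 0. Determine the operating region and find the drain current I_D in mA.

k_p = μ_pC_ox · (W/L) = 5.9 mA/V².
V_ov = V_SG − |V_tp| = 3.54 − 1.3 = 2.24 V.
Since V_SD = 1.19 V < V_ov = 2.24 V, the device is in the triode region.
I_D = k_p [V_ov · V_SD − ½ V_SD²] = 5.9 × [2.24 × 1.19 − 0.5 × 1.19²] = 11.5 mA.

Triode; I_D = 11.5 mA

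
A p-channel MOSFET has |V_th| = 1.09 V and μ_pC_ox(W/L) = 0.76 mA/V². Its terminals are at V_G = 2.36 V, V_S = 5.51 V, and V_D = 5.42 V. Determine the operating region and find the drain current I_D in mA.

V_SG = V_S − V_G = 5.51 − 2.36 = 3.15 V; V_SD = V_S − V_D = 5.51 − 5.42 = 0.09 V.
V_ov = V_SG − |V_th| = 3.15 − 1.09 = 2.06 V.
Since V_SD = 0.09 V < V_ov = 2.06 V, the device is in the triode region.
I_D = k_p [V_ov · V_SD − ½ V_SD²] = 0.76 × [2.06 × 0.09 − 0.5 × 0.09²] = 0.138 mA.

Triode; I_D = 0.138 mA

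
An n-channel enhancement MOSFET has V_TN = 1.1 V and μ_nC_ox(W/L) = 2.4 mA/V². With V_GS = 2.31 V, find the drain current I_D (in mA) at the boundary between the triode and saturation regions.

I_D = 1.76 mA

At the boundary V_DS = V_ov = V_GS − V_TN = 2.31 − 1.1 = 1.21 V.
I_D = ½ k_n V_ov² = 0.5 × 2.4 × 1.21² = 1.76 mA.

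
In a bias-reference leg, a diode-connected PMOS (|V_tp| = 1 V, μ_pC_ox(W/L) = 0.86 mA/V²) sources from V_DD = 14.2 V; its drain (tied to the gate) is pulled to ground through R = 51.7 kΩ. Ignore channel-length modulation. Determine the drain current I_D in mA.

I_D = 0.241 mA

With gate tied to drain, V_SG = V_SD ≥ V_SG − |V_tp|, so the device is in saturation.
KCL at the drain: ½ k_p (V_SG − |V_tp|)² = (V_DD − V_SG)/R.
Let x = V_SG − 1. Then 22.2 x² + x − 13.2 = 0, giving x = 0.748 V (positive root), so V_SG = 1.75 V.
I_D = (V_DD − V_SG)/R = (14.2 − 1.75) / 51.7 = 0.241 mA.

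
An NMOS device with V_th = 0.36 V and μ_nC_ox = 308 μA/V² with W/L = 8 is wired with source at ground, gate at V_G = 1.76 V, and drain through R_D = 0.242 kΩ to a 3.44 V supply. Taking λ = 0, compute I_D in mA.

V_GS = V_G = 1.76 V, so V_ov = 1.76 − 0.36 = 1.4 V.
k_n = μ_nC_ox · (W/L) = 2.464 mA/V².
Assume saturation: I_D = ½ k_n V_ov² = 0.5 × 2.464 × 1.4² = 2.41 mA, giving V_DS = V_DD − I_D R_D = 3.44 − 2.41 × 0.242 = 2.86 V.
V_DS = 2.86 V ≥ V_ov = 1.4 V, confirming saturation.

I_D = 2.41 mA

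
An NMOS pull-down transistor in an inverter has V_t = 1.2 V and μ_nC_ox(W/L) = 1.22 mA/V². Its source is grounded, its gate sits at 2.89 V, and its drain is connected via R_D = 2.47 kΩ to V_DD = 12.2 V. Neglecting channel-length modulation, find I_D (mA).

V_GS = V_G = 2.89 V, so V_ov = 2.89 − 1.2 = 1.69 V.
Assume saturation: I_D = ½ k_n V_ov² = 0.5 × 1.22 × 1.69² = 1.74 mA, giving V_DS = V_DD − I_D R_D = 12.2 − 1.74 × 2.47 = 7.9 V.
V_DS = 7.9 V ≥ V_ov = 1.69 V, confirming saturation.

I_D = 1.74 mA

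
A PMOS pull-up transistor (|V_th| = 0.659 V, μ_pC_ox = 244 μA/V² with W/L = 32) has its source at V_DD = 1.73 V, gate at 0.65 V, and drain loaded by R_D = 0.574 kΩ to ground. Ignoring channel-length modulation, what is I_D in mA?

I_D = 0.692 mA

V_SG = V_DD − V_G = 1.73 − 0.65 = 1.08 V, so V_ov = 1.08 − 0.659 = 0.421 V.
k_p = μ_pC_ox · (W/L) = 7.808 mA/V².
Assume saturation: I_D = ½ k_p V_ov² = 0.5 × 7.808 × 0.421² = 0.692 mA, giving V_SD = V_DD − I_D R_D = 1.73 − 0.692 × 0.574 = 1.33 V.
V_SD = 1.33 V ≥ V_ov = 0.421 V, confirming saturation.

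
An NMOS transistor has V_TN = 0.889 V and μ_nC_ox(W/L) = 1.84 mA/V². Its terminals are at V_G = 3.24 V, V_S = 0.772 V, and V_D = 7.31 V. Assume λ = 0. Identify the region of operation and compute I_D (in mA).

Saturation; I_D = 2.29 mA

V_GS = V_G − V_S = 3.24 − 0.772 = 2.47 V; V_DS = V_D − V_S = 7.31 − 0.772 = 6.54 V.
V_ov = V_GS − V_TN = 2.47 − 0.889 = 1.58 V.
Since V_DS = 6.54 V ≥ V_ov = 1.58 V, the device is in saturation.
I_D = ½ k_n V_ov² = 0.5 × 1.84 × 1.58² = 2.29 mA.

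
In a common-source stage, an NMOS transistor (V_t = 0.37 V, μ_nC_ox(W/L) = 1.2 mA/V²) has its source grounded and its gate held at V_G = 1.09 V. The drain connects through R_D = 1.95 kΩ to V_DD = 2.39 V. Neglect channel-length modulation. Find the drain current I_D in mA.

I_D = 0.311 mA

V_GS = V_G = 1.09 V, so V_ov = 1.09 − 0.37 = 0.72 V.
Assume saturation: I_D = ½ k_n V_ov² = 0.5 × 1.2 × 0.72² = 0.311 mA, giving V_DS = V_DD − I_D R_D = 2.39 − 0.311 × 1.95 = 1.78 V.
V_DS = 1.78 V ≥ V_ov = 0.72 V, confirming saturation.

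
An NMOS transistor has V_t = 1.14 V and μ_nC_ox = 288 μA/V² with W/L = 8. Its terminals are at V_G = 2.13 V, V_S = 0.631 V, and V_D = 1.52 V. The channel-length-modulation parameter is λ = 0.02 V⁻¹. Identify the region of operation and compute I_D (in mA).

V_GS = V_G − V_S = 2.13 − 0.631 = 1.5 V; V_DS = V_D − V_S = 1.52 − 0.631 = 0.889 V.
k_n = μ_nC_ox · (W/L) = 2.304 mA/V².
V_ov = V_GS − V_t = 1.5 − 1.14 = 0.359 V.
Since V_DS = 0.889 V ≥ V_ov = 0.359 V, the device is in saturation.
I_D = ½ k_n V_ov² (1 + λ V_DS) = 0.5 × 2.304 × 0.359² × (1 + 0.02 × 0.889) = 0.151 mA.

Saturation; I_D = 0.151 mA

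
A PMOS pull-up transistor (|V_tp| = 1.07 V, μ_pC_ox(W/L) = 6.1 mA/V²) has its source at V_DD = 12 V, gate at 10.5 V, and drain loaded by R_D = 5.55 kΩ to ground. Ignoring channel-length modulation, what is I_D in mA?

I_D = 0.564 mA

V_SG = V_DD − V_G = 12 − 10.5 = 1.5 V, so V_ov = 1.5 − 1.07 = 0.43 V.
Assume saturation: I_D = ½ k_p V_ov² = 0.5 × 6.1 × 0.43² = 0.564 mA, giving V_SD = V_DD − I_D R_D = 12 − 0.564 × 5.55 = 8.87 V.
V_SD = 8.87 V ≥ V_ov = 0.43 V, confirming saturation.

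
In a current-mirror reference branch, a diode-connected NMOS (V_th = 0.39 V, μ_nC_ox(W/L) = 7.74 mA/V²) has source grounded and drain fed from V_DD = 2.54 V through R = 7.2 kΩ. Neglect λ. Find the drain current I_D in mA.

With gate tied to drain, V_GS = V_DS ≥ V_GS − V_th, so the device is in saturation.
KCL at the drain: ½ k_n (V_GS − V_th)² = (V_DD − V_GS)/R.
Let x = V_GS − 0.39. Then 27.9 x² + x − 2.15 = 0, giving x = 0.26 V (positive root), so V_GS = 0.65 V.
I_D = (V_DD − V_GS)/R = (2.54 − 0.65) / 7.2 = 0.262 mA.

I_D = 0.262 mA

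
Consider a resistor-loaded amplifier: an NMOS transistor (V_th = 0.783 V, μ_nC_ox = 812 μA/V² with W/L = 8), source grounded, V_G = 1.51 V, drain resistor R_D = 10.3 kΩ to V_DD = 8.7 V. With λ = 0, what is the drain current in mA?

V_GS = V_G = 1.51 V, so V_ov = 1.51 − 0.783 = 0.727 V.
k_n = μ_nC_ox · (W/L) = 6.496 mA/V².
Assume saturation: I_D = ½ k_n V_ov² = 0.5 × 6.496 × 0.727² = 1.72 mA, giving V_DS = V_DD − I_D R_D = 8.7 − 1.72 × 10.3 = -8.98 V.
But -8.98 V < V_ov = 0.727 V, so the device is actually in triode.
In triode I_D = k_n[V_ov V_DS − ½ V_DS²] and I_D = (V_DD − V_DS)/R_D. Equating: 33.5 V_DS² − 49.64 V_DS + 8.7 = 0, giving V_DS = 0.203 V (the root below V_ov).
I_D = (8.7 − 0.203) / 10.3 = 0.825 mA.

I_D = 0.825 mA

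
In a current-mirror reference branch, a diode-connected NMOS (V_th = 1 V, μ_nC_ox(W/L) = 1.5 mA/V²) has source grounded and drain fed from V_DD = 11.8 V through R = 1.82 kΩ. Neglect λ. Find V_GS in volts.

With gate tied to drain, V_GS = V_DS ≥ V_GS − V_th, so the device is in saturation.
KCL at the drain: ½ k_n (V_GS − V_th)² = (V_DD − V_GS)/R.
Let x = V_GS − 1. Then 1.36 x² + x − 10.8 = 0, giving x = 2.47 V (positive root), so V_GS = 3.47 V.
I_D = (V_DD − V_GS)/R = (11.8 − 3.47) / 1.82 = 4.58 mA.

V_GS = 3.47 V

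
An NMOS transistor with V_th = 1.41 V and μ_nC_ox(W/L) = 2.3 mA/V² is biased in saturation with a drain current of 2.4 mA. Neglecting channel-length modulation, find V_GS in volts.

In saturation I_D = ½ k_n (V_GS − V_th)², so V_GS − V_th = √(2 I_D / k_n) = √(2 × 2.4 / 2.3) = 1.44 V.
V_GS = 1.41 + 1.44 = 2.85 V.

V_GS = 2.85 V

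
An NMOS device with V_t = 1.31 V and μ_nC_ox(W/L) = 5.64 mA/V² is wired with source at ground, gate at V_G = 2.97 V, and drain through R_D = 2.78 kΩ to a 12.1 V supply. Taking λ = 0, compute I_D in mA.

I_D = 4.16 mA

V_GS = V_G = 2.97 V, so V_ov = 2.97 − 1.31 = 1.66 V.
Assume saturation: I_D = ½ k_n V_ov² = 0.5 × 5.64 × 1.66² = 7.77 mA, giving V_DS = V_DD − I_D R_D = 12.1 − 7.77 × 2.78 = -9.5 V.
But -9.5 V < V_ov = 1.66 V, so the device is actually in triode.
In triode I_D = k_n[V_ov V_DS − ½ V_DS²] and I_D = (V_DD − V_DS)/R_D. Equating: 7.84 V_DS² − 27.03 V_DS + 12.1 = 0, giving V_DS = 0.529 V (the root below V_ov).
I_D = (12.1 − 0.529) / 2.78 = 4.16 mA.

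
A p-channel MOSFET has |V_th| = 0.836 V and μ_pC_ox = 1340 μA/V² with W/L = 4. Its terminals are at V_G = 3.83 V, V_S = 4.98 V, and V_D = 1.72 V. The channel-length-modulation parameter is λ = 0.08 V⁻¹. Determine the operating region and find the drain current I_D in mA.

V_SG = V_S − V_G = 4.98 − 3.83 = 1.15 V; V_SD = V_S − V_D = 4.98 − 1.72 = 3.26 V.
k_p = μ_pC_ox · (W/L) = 5.36 mA/V².
V_ov = V_SG − |V_th| = 1.15 − 0.836 = 0.314 V.
Since V_SD = 3.26 V ≥ V_ov = 0.314 V, the device is in saturation.
I_D = ½ k_p V_ov² (1 + λ V_SD) = 0.5 × 5.36 × 0.314² × (1 + 0.08 × 3.26) = 0.333 mA.

Saturation; I_D = 0.333 mA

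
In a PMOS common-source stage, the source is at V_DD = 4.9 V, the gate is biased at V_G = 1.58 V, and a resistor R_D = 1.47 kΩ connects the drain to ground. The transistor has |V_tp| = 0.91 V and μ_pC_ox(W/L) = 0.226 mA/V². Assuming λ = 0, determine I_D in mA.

V_SG = V_DD − V_G = 4.9 − 1.58 = 3.32 V, so V_ov = 3.32 − 0.91 = 2.41 V.
Assume saturation: I_D = ½ k_p V_ov² = 0.5 × 0.226 × 2.41² = 0.656 mA, giving V_SD = V_DD − I_D R_D = 4.9 − 0.656 × 1.47 = 3.94 V.
V_SD = 3.94 V ≥ V_ov = 2.41 V, confirming saturation.

I_D = 0.656 mA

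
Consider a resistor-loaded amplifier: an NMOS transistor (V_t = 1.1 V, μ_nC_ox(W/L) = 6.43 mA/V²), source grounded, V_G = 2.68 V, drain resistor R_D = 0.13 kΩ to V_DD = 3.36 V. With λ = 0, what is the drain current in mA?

I_D = 8.03 mA

V_GS = V_G = 2.68 V, so V_ov = 2.68 − 1.1 = 1.58 V.
Assume saturation: I_D = ½ k_n V_ov² = 0.5 × 6.43 × 1.58² = 8.03 mA, giving V_DS = V_DD − I_D R_D = 3.36 − 8.03 × 0.13 = 2.32 V.
V_DS = 2.32 V ≥ V_ov = 1.58 V, confirming saturation.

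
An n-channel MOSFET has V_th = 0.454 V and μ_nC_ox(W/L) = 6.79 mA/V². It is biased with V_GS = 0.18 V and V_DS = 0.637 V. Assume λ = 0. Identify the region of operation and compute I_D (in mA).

V_GS = 0.18 V < V_th = 0.454 V, so the transistor is in cutoff.

Cutoff; I_D = 0 mA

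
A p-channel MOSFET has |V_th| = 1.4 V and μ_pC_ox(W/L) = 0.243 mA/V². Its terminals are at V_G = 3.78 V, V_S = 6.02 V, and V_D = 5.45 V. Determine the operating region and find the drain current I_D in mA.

Triode; I_D = 0.0769 mA

V_SG = V_S − V_G = 6.02 − 3.78 = 2.24 V; V_SD = V_S − V_D = 6.02 − 5.45 = 0.57 V.
V_ov = V_SG − |V_th| = 2.24 − 1.4 = 0.84 V.
Since V_SD = 0.57 V < V_ov = 0.84 V, the device is in the triode region.
I_D = k_p [V_ov · V_SD − ½ V_SD²] = 0.243 × [0.84 × 0.57 − 0.5 × 0.57²] = 0.0769 mA.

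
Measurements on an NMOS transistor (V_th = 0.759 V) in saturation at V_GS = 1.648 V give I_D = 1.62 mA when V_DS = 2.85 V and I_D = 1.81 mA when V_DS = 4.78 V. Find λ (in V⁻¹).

λ = 0.0735 V⁻¹

With V_GS fixed, I_D ∝ (1 + λ V_DS) in saturation, so I_D2/I_D1 = (1 + λ V_DS2)/(1 + λ V_DS1).
1.81/1.62 = 1.117 = (1 + 4.78 λ)/(1 + 2.85 λ).
Solving: λ (I_D1 V_DS2 − I_D2 V_DS1) = I_D2 − I_D1, so λ = (1.81 − 1.62) / (1.62 × 4.78 − 1.81 × 2.85) = 0.19 / 2.59 = 0.0735 V⁻¹.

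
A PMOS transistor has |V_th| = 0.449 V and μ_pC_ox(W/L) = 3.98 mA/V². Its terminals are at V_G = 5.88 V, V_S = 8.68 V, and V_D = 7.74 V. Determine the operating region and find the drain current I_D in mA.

Triode; I_D = 7.04 mA

V_SG = V_S − V_G = 8.68 − 5.88 = 2.8 V; V_SD = V_S − V_D = 8.68 − 7.74 = 0.94 V.
V_ov = V_SG − |V_th| = 2.8 − 0.449 = 2.35 V.
Since V_SD = 0.94 V < V_ov = 2.35 V, the device is in the triode region.
I_D = k_p [V_ov · V_SD − ½ V_SD²] = 3.98 × [2.35 × 0.94 − 0.5 × 0.94²] = 7.04 mA.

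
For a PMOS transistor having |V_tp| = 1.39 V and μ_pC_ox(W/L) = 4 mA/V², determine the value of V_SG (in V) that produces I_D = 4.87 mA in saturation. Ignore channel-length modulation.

In saturation I_D = ½ k_p (V_SG − |V_tp|)², so V_SG − |V_tp| = √(2 I_D / k_p) = √(2 × 4.87 / 4) = 1.56 V.
V_SG = 1.39 + 1.56 = 2.95 V.

V_SG = 2.95 V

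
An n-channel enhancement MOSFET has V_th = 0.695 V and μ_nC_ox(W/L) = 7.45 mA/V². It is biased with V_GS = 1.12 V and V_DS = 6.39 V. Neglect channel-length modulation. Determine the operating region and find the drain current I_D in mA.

V_ov = V_GS − V_th = 1.12 − 0.695 = 0.425 V.
Since V_DS = 6.39 V ≥ V_ov = 0.425 V, the device is in saturation.
I_D = ½ k_n V_ov² = 0.5 × 7.45 × 0.425² = 0.673 mA.

Saturation; I_D = 0.673 mA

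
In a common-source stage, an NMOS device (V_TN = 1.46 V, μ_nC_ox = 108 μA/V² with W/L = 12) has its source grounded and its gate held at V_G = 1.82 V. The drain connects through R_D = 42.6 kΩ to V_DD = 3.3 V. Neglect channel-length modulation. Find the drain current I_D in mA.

V_GS = V_G = 1.82 V, so V_ov = 1.82 − 1.46 = 0.36 V.
k_n = μ_nC_ox · (W/L) = 1.296 mA/V².
Assume saturation: I_D = ½ k_n V_ov² = 0.5 × 1.296 × 0.36² = 0.084 mA, giving V_DS = V_DD − I_D R_D = 3.3 − 0.084 × 42.6 = -0.278 V.
But -0.278 V < V_ov = 0.36 V, so the device is actually in triode.
In triode I_D = k_n[V_ov V_DS − ½ V_DS²] and I_D = (V_DD − V_DS)/R_D. Equating: 27.6 V_DS² − 20.88 V_DS + 3.3 = 0, giving V_DS = 0.225 V (the root below V_ov).
I_D = (3.3 − 0.225) / 42.6 = 0.0722 mA.

I_D = 0.0722 mA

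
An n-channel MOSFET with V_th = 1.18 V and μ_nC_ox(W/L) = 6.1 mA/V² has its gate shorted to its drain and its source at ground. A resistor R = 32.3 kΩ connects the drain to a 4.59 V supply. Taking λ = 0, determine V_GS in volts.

With gate tied to drain, V_GS = V_DS ≥ V_GS − V_th, so the device is in saturation.
KCL at the drain: ½ k_n (V_GS − V_th)² = (V_DD − V_GS)/R.
Let x = V_GS − 1.18. Then 98.5 x² + x − 3.41 = 0, giving x = 0.181 V (positive root), so V_GS = 1.36 V.
I_D = (V_DD − V_GS)/R = (4.59 − 1.36) / 32.3 = 0.1 mA.

V_GS = 1.36 V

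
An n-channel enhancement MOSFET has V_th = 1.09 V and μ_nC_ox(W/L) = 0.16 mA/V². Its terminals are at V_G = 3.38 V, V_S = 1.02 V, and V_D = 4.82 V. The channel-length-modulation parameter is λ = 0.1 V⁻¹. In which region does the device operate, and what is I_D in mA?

V_GS = V_G − V_S = 3.38 − 1.02 = 2.36 V; V_DS = V_D − V_S = 4.82 − 1.02 = 3.8 V.
V_ov = V_GS − V_th = 2.36 − 1.09 = 1.27 V.
Since V_DS = 3.8 V ≥ V_ov = 1.27 V, the device is in saturation.
I_D = ½ k_n V_ov² (1 + λ V_DS) = 0.5 × 0.16 × 1.27² × (1 + 0.1 × 3.8) = 0.178 mA.

Saturation; I_D = 0.178 mA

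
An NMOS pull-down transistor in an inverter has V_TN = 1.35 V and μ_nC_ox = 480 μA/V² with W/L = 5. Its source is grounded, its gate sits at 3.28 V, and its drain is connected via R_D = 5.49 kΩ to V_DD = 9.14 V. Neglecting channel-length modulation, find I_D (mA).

V_GS = V_G = 3.28 V, so V_ov = 3.28 − 1.35 = 1.93 V.
k_n = μ_nC_ox · (W/L) = 2.4 mA/V².
Assume saturation: I_D = ½ k_n V_ov² = 0.5 × 2.4 × 1.93² = 4.47 mA, giving V_DS = V_DD − I_D R_D = 9.14 − 4.47 × 5.49 = -15.4 V.
But -15.4 V < V_ov = 1.93 V, so the device is actually in triode.
In triode I_D = k_n[V_ov V_DS − ½ V_DS²] and I_D = (V_DD − V_DS)/R_D. Equating: 6.59 V_DS² − 26.43 V_DS + 9.14 = 0, giving V_DS = 0.382 V (the root below V_ov).
I_D = (9.14 − 0.382) / 5.49 = 1.6 mA.

I_D = 1.60 mA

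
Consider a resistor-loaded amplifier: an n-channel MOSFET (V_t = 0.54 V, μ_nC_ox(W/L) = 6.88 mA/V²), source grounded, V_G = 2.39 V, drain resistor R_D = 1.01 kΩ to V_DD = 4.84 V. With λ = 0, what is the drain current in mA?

V_GS = V_G = 2.39 V, so V_ov = 2.39 − 0.54 = 1.85 V.
Assume saturation: I_D = ½ k_n V_ov² = 0.5 × 6.88 × 1.85² = 11.8 mA, giving V_DS = V_DD − I_D R_D = 4.84 − 11.8 × 1.01 = -7.05 V.
But -7.05 V < V_ov = 1.85 V, so the device is actually in triode.
In triode I_D = k_n[V_ov V_DS − ½ V_DS²] and I_D = (V_DD − V_DS)/R_D. Equating: 3.47 V_DS² − 13.86 V_DS + 4.84 = 0, giving V_DS = 0.387 V (the root below V_ov).
I_D = (4.84 − 0.387) / 1.01 = 4.41 mA.

I_D = 4.41 mA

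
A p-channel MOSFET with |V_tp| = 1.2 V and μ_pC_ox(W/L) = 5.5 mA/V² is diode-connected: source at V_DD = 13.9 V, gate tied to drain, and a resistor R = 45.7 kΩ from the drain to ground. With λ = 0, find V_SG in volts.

With gate tied to drain, V_SG = V_SD ≥ V_SG − |V_tp|, so the device is in saturation.
KCL at the drain: ½ k_p (V_SG − |V_tp|)² = (V_DD − V_SG)/R.
Let x = V_SG − 1.2. Then 126 x² + x − 12.7 = 0, giving x = 0.314 V (positive root), so V_SG = 1.51 V.
I_D = (V_DD − V_SG)/R = (13.9 − 1.51) / 45.7 = 0.271 mA.

V_SG = 1.51 V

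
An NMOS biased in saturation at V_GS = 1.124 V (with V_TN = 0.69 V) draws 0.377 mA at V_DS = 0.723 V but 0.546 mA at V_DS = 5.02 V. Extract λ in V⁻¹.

With V_GS fixed, I_D ∝ (1 + λ V_DS) in saturation, so I_D2/I_D1 = (1 + λ V_DS2)/(1 + λ V_DS1).
0.546/0.377 = 1.448 = (1 + 5.02 λ)/(1 + 0.723 λ).
Solving: λ (I_D1 V_DS2 − I_D2 V_DS1) = I_D2 − I_D1, so λ = (0.546 − 0.377) / (0.377 × 5.02 − 0.546 × 0.723) = 0.169 / 1.5 = 0.113 V⁻¹.

λ = 0.113 V⁻¹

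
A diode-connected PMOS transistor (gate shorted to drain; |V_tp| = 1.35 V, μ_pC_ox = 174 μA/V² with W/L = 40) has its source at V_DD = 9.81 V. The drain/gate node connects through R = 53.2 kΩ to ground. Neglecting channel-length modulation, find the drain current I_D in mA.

With gate tied to drain, V_SG = V_SD ≥ V_SG − |V_tp|, so the device is in saturation.
k_p = μ_pC_ox · (W/L) = 6.96 mA/V².
KCL at the drain: ½ k_p (V_SG − |V_tp|)² = (V_DD − V_SG)/R.
Let x = V_SG − 1.35. Then 185 x² + x − 8.46 = 0, giving x = 0.211 V (positive root), so V_SG = 1.56 V.
I_D = (V_DD − V_SG)/R = (9.81 − 1.56) / 53.2 = 0.155 mA.

I_D = 0.155 mA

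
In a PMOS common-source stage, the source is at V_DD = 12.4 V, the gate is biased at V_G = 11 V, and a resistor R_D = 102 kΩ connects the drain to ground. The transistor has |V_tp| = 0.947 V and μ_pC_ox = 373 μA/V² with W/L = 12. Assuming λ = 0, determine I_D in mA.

I_D = 0.121 mA

V_SG = V_DD − V_G = 12.4 − 11 = 1.4 V, so V_ov = 1.4 − 0.947 = 0.453 V.
k_p = μ_pC_ox · (W/L) = 4.476 mA/V².
Assume saturation: I_D = ½ k_p V_ov² = 0.5 × 4.476 × 0.453² = 0.459 mA, giving V_SD = V_DD − I_D R_D = 12.4 − 0.459 × 102 = -34.4 V.
But -34.4 V < V_ov = 0.453 V, so the device is actually in triode.
In triode I_D = k_p[V_ov V_SD − ½ V_SD²] and I_D = (V_DD − V_SD)/R_D. Equating: 228 V_SD² − 207.8 V_SD + 12.4 = 0, giving V_SD = 0.0642 V (the root below V_ov).
I_D = (12.4 − 0.0642) / 102 = 0.121 mA.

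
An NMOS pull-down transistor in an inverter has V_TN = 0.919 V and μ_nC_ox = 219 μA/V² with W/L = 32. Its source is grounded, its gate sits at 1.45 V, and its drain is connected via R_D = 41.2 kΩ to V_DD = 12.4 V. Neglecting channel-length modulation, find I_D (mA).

I_D = 0.299 mA

V_GS = V_G = 1.45 V, so V_ov = 1.45 − 0.919 = 0.531 V.
k_n = μ_nC_ox · (W/L) = 7.008 mA/V².
Assume saturation: I_D = ½ k_n V_ov² = 0.5 × 7.008 × 0.531² = 0.988 mA, giving V_DS = V_DD − I_D R_D = 12.4 − 0.988 × 41.2 = -28.3 V.
But -28.3 V < V_ov = 0.531 V, so the device is actually in triode.
In triode I_D = k_n[V_ov V_DS − ½ V_DS²] and I_D = (V_DD − V_DS)/R_D. Equating: 144 V_DS² − 154.3 V_DS + 12.4 = 0, giving V_DS = 0.0875 V (the root below V_ov).
I_D = (12.4 − 0.0875) / 41.2 = 0.299 mA.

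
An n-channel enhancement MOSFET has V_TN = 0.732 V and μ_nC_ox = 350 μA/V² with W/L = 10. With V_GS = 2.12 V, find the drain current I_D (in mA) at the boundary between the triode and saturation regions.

At the boundary V_DS = V_ov = V_GS − V_TN = 2.12 − 0.732 = 1.39 V.
k_n = μ_nC_ox · (W/L) = 3.5 mA/V².
I_D = ½ k_n V_ov² = 0.5 × 3.5 × 1.39² = 3.37 mA.

I_D = 3.37 mA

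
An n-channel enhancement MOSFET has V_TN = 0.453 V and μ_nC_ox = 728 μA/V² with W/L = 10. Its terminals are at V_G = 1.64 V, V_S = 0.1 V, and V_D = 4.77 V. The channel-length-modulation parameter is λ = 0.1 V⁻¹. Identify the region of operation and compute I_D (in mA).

Saturation; I_D = 6.31 mA

V_GS = V_G − V_S = 1.64 − 0.1 = 1.54 V; V_DS = V_D − V_S = 4.77 − 0.1 = 4.67 V.
k_n = μ_nC_ox · (W/L) = 7.28 mA/V².
V_ov = V_GS − V_TN = 1.54 − 0.453 = 1.09 V.
Since V_DS = 4.67 V ≥ V_ov = 1.09 V, the device is in saturation.
I_D = ½ k_n V_ov² (1 + λ V_DS) = 0.5 × 7.28 × 1.09² × (1 + 0.1 × 4.67) = 6.31 mA.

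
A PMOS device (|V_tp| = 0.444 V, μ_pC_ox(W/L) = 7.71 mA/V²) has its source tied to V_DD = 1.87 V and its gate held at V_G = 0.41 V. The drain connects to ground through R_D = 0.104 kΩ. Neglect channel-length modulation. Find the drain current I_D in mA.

V_SG = V_DD − V_G = 1.87 − 0.41 = 1.46 V, so V_ov = 1.46 − 0.444 = 1.02 V.
Assume saturation: I_D = ½ k_p V_ov² = 0.5 × 7.71 × 1.02² = 3.98 mA, giving V_SD = V_DD − I_D R_D = 1.87 − 3.98 × 0.104 = 1.46 V.
V_SD = 1.46 V ≥ V_ov = 1.02 V, confirming saturation.

I_D = 3.98 mA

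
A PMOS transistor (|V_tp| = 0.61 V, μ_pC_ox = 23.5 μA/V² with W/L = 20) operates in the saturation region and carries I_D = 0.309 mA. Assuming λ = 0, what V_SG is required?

V_SG = 1.76 V

k_p = μ_pC_ox · (W/L) = 0.47 mA/V².
In saturation I_D = ½ k_p (V_SG − |V_tp|)², so V_SG − |V_tp| = √(2 I_D / k_p) = √(2 × 0.309 / 0.47) = 1.15 V.
V_SG = 0.61 + 1.15 = 1.76 V.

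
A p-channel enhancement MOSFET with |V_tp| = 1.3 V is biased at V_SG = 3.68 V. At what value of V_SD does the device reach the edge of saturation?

V_SD,sat = 2.38 V

The boundary between triode and saturation is V_SD = V_SG − |V_tp| = V_ov.
V_ov = 3.68 − 1.3 = 2.38 V.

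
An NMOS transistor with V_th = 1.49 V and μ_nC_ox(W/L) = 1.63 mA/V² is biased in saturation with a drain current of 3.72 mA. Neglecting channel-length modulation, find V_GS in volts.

V_GS = 3.63 V

In saturation I_D = ½ k_n (V_GS − V_th)², so V_GS − V_th = √(2 I_D / k_n) = √(2 × 3.72 / 1.63) = 2.14 V.
V_GS = 1.49 + 2.14 = 3.63 V.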